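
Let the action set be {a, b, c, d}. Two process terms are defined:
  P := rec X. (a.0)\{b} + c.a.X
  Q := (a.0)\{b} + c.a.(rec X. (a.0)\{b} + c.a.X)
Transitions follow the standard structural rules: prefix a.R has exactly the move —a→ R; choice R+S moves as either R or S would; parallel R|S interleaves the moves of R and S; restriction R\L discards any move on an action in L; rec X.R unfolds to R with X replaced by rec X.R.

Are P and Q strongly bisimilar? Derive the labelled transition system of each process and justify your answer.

Reachable graph of P (3 states):
  u0 = rec X. (a.0)\{b} + c.a.X → ··a··> u1, ··c··> u2
  u1 = 0\{b} → stopped
  u2 = a.(rec X. (a.0)\{b} + c.a.X) → ··a··> u0
Reachable graph of Q (4 states):
  v0 = (a.0)\{b} + c.a.(rec X. (a.0)\{b} + c.a.X) → ··a··> v1, ··c··> v2
  v1 = 0\{b} → stopped
  v2 = a.(rec X. (a.0)\{b} + c.a.X) → ··a··> v3
  v3 = rec X. (a.0)\{b} + c.a.X → ··a··> v1, ··c··> v2
Partition-refinement fixed point:
  B0 = {u0, v0, v3}
  B1 = {u1, v1}
  B2 = {u2, v2}
u0 ∈ B0, v0 ∈ B0 → same block

YES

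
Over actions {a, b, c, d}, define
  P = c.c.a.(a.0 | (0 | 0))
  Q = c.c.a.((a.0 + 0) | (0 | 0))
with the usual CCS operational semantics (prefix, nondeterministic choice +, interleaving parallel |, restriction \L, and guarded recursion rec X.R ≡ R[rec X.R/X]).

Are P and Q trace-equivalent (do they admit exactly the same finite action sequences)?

YES

P's transition system — 5 states:
  u0 = c.c.a.(a.0 | (0 | 0)) | ··c··> u1
  u1 = c.a.(a.0 | (0 | 0)) | ··c··> u2
  u2 = a.(a.0 | (0 | 0)) | ··a··> u3
  u3 = a.0 | (0 | 0) | ··a··> u4
  u4 = 0 | (0 | 0) | deadlocked
Q's transition system — 5 states:
  v0 = c.c.a.((a.0 + 0) | (0 | 0)) | ··c··> v1
  v1 = c.a.((a.0 + 0) | (0 | 0)) | ··c··> v2
  v2 = a.((a.0 + 0) | (0 | 0)) | ··a··> v3
  v3 = (a.0 + 0) | (0 | 0) | ··a··> v4
  v4 = 0 | (0 | 0) | deadlocked
Partition-refinement fixed point:
  B0 = {u0, v0}
  B1 = {u1, v1}
  B2 = {u2, v2}
  B3 = {u3, v3}
  B4 = {u4, v4}
u0 ∈ B0, v0 ∈ B0 → same block
Bisimilar ⇒ trace-equivalent.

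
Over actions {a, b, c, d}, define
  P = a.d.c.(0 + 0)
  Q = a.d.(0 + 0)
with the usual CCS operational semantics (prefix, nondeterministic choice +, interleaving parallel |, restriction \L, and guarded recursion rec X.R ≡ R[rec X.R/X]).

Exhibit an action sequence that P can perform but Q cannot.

P's transition system — 4 states:
  s0 = a.d.c.(0 + 0) ⊢ -a-> s1
  s1 = d.c.(0 + 0) ⊢ -d-> s2
  s2 = c.(0 + 0) ⊢ -c-> s3
  s3 = 0 + 0 ⊢ (no moves)
Q's transition system — 3 states:
  t0 = a.d.(0 + 0) ⊢ -a-> t1
  t1 = d.(0 + 0) ⊢ -d-> t2
  t2 = 0 + 0 ⊢ (no moves)
Executing adc from P (initial set {s0}):
  after a @ step 1: {s1}
  after d @ step 2: {s2}
  after c @ step 3: {s3}
  ✓ P
Executing adc from Q (initial set {t0}):
  after a @ step 1: {t1}
  after d @ step 2: {t2}
  after c @ step 3: ∅  — Q cannot continue

adc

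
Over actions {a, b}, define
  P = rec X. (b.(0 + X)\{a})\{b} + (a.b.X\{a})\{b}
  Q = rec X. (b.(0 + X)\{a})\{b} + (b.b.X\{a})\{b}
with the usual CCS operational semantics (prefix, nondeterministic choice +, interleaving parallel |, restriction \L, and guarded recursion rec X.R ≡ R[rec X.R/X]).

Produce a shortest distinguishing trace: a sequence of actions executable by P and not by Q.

LTS(P): 2 reachable states
  m0 = rec X. (b.(0 + X)\{a})\{b} + (a.b.X\{a})\{b} | ··a··> m1
  m1 = (b.(rec X. (b.(0 + X)\{a})\{b} + (a.b.X\{a})\{b})\{a})\{b} | ·
LTS(Q): 1 reachable states
  n0 = rec X. (b.(0 + X)\{a})\{b} + (b.b.X\{a})\{b} | ·
Executing a from P (initial set {m0}):
  step 1 (a): {m1}
  P completes σ.
Executing a from Q (initial set {n0}):
  step 1 (a): ∅  — Q cannot continue

a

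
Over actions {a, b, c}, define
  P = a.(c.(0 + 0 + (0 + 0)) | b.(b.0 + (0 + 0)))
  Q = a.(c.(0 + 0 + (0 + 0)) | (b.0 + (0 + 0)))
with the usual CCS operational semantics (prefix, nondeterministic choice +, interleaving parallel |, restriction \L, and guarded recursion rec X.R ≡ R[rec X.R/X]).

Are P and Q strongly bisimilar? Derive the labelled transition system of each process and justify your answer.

P ≁ Q

Reachable graph of P (7 states):
  s0 = a.(c.(0 + 0 + (0 + 0)) | b.(b.0 + (0 + 0))) ⊢ -a-> s1
  s1 = c.(0 + 0 + (0 + 0)) | b.(b.0 + (0 + 0)) ⊢ -b-> s2, -c-> s3
  s2 = c.(0 + 0 + (0 + 0)) | (b.0 + (0 + 0)) ⊢ -b-> s4, -c-> s5
  s3 = (0 + 0 + (0 + 0)) | b.(b.0 + (0 + 0)) ⊢ -b-> s5
  s4 = c.(0 + 0 + (0 + 0)) | 0 ⊢ -c-> s6
  s5 = (0 + 0 + (0 + 0)) | (b.0 + (0 + 0)) ⊢ -b-> s6
  s6 = (0 + 0 + (0 + 0)) | 0 ⊢ deadlocked
Reachable graph of Q (5 states):
  t0 = a.(c.(0 + 0 + (0 + 0)) | (b.0 + (0 + 0))) ⊢ -a-> t1
  t1 = c.(0 + 0 + (0 + 0)) | (b.0 + (0 + 0)) ⊢ -b-> t2, -c-> t3
  t2 = c.(0 + 0 + (0 + 0)) | 0 ⊢ -c-> t4
  t3 = (0 + 0 + (0 + 0)) | (b.0 + (0 + 0)) ⊢ -b-> t4
  t4 = (0 + 0 + (0 + 0)) | 0 ⊢ deadlocked
Partition-refinement fixed point:
  B0 = {s0}
  B1 = {s1}
  B2 = {s3}
  B3 = {s5, t3}
  B4 = {s6, t4}
  B5 = {s2, t1}
  B6 = {s4, t2}
  B7 = {t0}
s0 ∈ B0, t0 ∈ B7 → different blocks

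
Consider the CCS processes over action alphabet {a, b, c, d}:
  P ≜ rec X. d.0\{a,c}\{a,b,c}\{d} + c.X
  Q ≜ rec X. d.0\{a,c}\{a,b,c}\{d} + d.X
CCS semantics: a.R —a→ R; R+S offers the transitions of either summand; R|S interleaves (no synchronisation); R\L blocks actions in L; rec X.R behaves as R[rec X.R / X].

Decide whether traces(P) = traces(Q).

Reachable graph of P (2 states):
  m0 = rec X. d.0\{a,c}\{a,b,c}\{d} + c.X has moves -c-> m0, -d-> m1
  m1 = 0\{a,c}\{a,b,c}\{d} has moves ∅
Reachable graph of Q (2 states):
  n0 = rec X. d.0\{a,c}\{a,b,c}\{d} + d.X has moves -d-> n0, -d-> n1
  n1 = 0\{a,c}\{a,b,c}\{d} has moves ∅
Run σ = ⟨c⟩ on P: start {m0}
  after c @ step 1: {m0}
  P completes σ.
Run σ = ⟨c⟩ on Q: start {n0}
  after c @ step 1: no successor for Q

NO — witness ⟨c⟩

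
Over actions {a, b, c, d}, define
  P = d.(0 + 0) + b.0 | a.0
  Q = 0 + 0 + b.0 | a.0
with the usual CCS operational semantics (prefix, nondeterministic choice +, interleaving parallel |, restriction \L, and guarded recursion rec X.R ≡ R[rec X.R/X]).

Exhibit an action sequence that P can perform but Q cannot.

d

Reachable graph of P (5 states):
  s0 = d.(0 + 0) + b.0 | a.0 has moves ··a··> s1, ··b··> s2, ··d··> s3
  s1 = b.0 | 0 has moves ··b··> s4
  s2 = 0 | a.0 has moves ··a··> s4
  s3 = 0 + 0 has moves (no moves)
  s4 = 0 | 0 has moves (no moves)
Reachable graph of Q (4 states):
  t0 = 0 + 0 + b.0 | a.0 has moves ··a··> t1, ··b··> t2
  t1 = b.0 | 0 has moves ··b··> t3
  t2 = 0 | a.0 has moves ··a··> t3
  t3 = 0 | 0 has moves (no moves)
Executing d from P (initial set {s0}):
  [1] d ⇒ {s3}
  P completes σ.
Executing d from Q (initial set {t0}):
  [1] d ⇒ ∅ (Q stuck)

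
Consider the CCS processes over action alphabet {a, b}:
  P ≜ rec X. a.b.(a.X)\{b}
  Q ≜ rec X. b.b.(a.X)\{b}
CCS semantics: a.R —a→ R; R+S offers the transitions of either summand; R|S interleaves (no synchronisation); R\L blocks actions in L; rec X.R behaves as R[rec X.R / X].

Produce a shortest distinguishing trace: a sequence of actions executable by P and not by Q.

P's transition system — 5 states:
  m0 = rec X. a.b.(a.X)\{b} | -a-> m1
  m1 = b.(a.(rec X. a.b.(a.X)\{b}))\{b} | -b-> m2
  m2 = (a.(rec X. a.b.(a.X)\{b}))\{b} | -a-> m3
  m3 = (rec X. a.b.(a.X)\{b})\{b} | -a-> m4
  m4 = (b.(a.(rec X. a.b.(a.X)\{b}))\{b})\{b} | ∅
Q's transition system — 4 states:
  n0 = rec X. b.b.(a.X)\{b} | -b-> n1
  n1 = b.(a.(rec X. b.b.(a.X)\{b}))\{b} | -b-> n2
  n2 = (a.(rec X. b.b.(a.X)\{b}))\{b} | -a-> n3
  n3 = (rec X. b.b.(a.X)\{b})\{b} | ∅
Trace ⟨a⟩ through P, begin at {m0}:
  after a @ step 1: {m1}
  P completes σ.
Trace ⟨a⟩ through Q, begin at {n0}:
  after a @ step 1: ∅  — Q cannot continue

a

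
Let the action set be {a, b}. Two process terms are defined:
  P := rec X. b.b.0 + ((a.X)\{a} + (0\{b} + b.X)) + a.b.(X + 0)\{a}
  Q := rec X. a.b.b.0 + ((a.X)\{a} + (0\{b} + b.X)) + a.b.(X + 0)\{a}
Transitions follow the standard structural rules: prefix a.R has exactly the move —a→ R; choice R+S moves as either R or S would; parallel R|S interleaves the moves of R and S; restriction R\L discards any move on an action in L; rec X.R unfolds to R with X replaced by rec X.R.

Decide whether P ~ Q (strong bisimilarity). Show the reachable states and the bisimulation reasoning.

NO

LTS(P): 8 reachable states
  p0 = rec X. b.b.0 + ((a.X)\{a} + (0\{b} + b.X)) + a.b.(X + 0)\{a} → -a-> p1, -b-> p0, -b-> p2
  p1 = b.((rec X. b.b.0 + ((a.X)\{a} + (0\{b} + b.X)) + a.b.(X + 0)\{a}) + 0)\{a} → -b-> p3
  p2 = b.0 → -b-> p4
  p3 = ((rec X. b.b.0 + ((a.X)\{a} + (0\{b} + b.X)) + a.b.(X + 0)\{a}) + 0)\{a} → -b-> p5, -b-> p6
  p4 = 0 → ·
  p5 = (b.0)\{a} → -b-> p7
  p6 = (rec X. b.b.0 + ((a.X)\{a} + (0\{b} + b.X)) + a.b.(X + 0)\{a})\{a} → -b-> p5, -b-> p6
  p7 = 0\{a} → ·
LTS(Q): 7 reachable states
  q0 = rec X. a.b.b.0 + ((a.X)\{a} + (0\{b} + b.X)) + a.b.(X + 0)\{a} → -a-> q1, -a-> q2, -b-> q0
  q1 = b.((rec X. a.b.b.0 + ((a.X)\{a} + (0\{b} + b.X)) + a.b.(X + 0)\{a}) + 0)\{a} → -b-> q3
  q2 = b.b.0 → -b-> q4
  q3 = ((rec X. a.b.b.0 + ((a.X)\{a} + (0\{b} + b.X)) + a.b.(X + 0)\{a}) + 0)\{a} → -b-> q5
  q4 = b.0 → -b-> q6
  q5 = (rec X. a.b.b.0 + ((a.X)\{a} + (0\{b} + b.X)) + a.b.(X + 0)\{a})\{a} → -b-> q5
  q6 = 0 → ·
Bisimilarity quotient blocks:
  B0 = {p0}
  B1 = {p1}
  B2 = {p3, p6}
  B3 = {p2, p5, q4}
  B4 = {p4, p7, q6}
  B5 = {q0}
  B6 = {q1, q3, q5}
  B7 = {q2}
p0 ∈ B0, q0 ∈ B5 → different blocks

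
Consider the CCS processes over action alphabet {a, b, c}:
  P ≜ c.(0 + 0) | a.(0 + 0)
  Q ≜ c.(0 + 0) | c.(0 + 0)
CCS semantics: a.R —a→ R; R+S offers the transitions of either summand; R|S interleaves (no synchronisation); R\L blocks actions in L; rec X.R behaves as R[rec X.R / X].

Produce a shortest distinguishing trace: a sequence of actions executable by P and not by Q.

a

P's transition system — 4 states:
  p0 = c.(0 + 0) | a.(0 + 0) | —a→ p1, —c→ p2
  p1 = c.(0 + 0) | (0 + 0) | —c→ p3
  p2 = (0 + 0) | a.(0 + 0) | —a→ p3
  p3 = (0 + 0) | (0 + 0) | (no moves)
Q's transition system — 4 states:
  q0 = c.(0 + 0) | c.(0 + 0) | —c→ q1, —c→ q2
  q1 = (0 + 0) | c.(0 + 0) | —c→ q3
  q2 = c.(0 + 0) | (0 + 0) | —c→ q3
  q3 = (0 + 0) | (0 + 0) | (no moves)
Executing a from P (initial set {p0}):
  step 1 (a): {p1}
  — P admits the full trace.
Executing a from Q (initial set {q0}):
  step 1 (a): ∅  — Q cannot continue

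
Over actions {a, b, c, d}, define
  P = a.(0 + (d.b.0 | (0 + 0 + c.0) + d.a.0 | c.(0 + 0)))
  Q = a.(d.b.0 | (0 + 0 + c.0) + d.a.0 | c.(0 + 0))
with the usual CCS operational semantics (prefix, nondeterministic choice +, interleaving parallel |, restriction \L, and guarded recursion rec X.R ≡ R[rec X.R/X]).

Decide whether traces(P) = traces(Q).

LTS(P): 12 reachable states
  s0 = a.(0 + (d.b.0 | (0 + 0 + c.0) + d.a.0 | c.(0 + 0))) → --a--▸ s1
  s1 = 0 + (d.b.0 | (0 + 0 + c.0) + d.a.0 | c.(0 + 0)) → --c--▸ s2, --c--▸ s3, --d--▸ s4, --d--▸ s5
  s2 = d.a.0 | (0 + 0) → --d--▸ s6
  s3 = d.b.0 | 0 → --d--▸ s7
  s4 = a.0 | c.(0 + 0) → --a--▸ s8, --c--▸ s6
  s5 = b.0 | (0 + 0 + c.0) → --b--▸ s9, --c--▸ s7
  s6 = a.0 | (0 + 0) → --a--▸ s10
  s7 = b.0 | 0 → --b--▸ s11
  s8 = 0 | c.(0 + 0) → --c--▸ s10
  s9 = 0 | (0 + 0 + c.0) → --c--▸ s11
  s10 = 0 | (0 + 0) → deadlocked
  s11 = 0 | 0 → deadlocked
LTS(Q): 12 reachable states
  t0 = a.(d.b.0 | (0 + 0 + c.0) + d.a.0 | c.(0 + 0)) → --a--▸ t1
  t1 = d.b.0 | (0 + 0 + c.0) + d.a.0 | c.(0 + 0) → --c--▸ t2, --c--▸ t3, --d--▸ t4, --d--▸ t5
  t2 = d.a.0 | (0 + 0) → --d--▸ t6
  t3 = d.b.0 | 0 → --d--▸ t7
  t4 = a.0 | c.(0 + 0) → --a--▸ t8, --c--▸ t6
  t5 = b.0 | (0 + 0 + c.0) → --b--▸ t9, --c--▸ t7
  t6 = a.0 | (0 + 0) → --a--▸ t10
  t7 = b.0 | 0 → --b--▸ t11
  t8 = 0 | c.(0 + 0) → --c--▸ t10
  t9 = 0 | (0 + 0 + c.0) → --c--▸ t11
  t10 = 0 | (0 + 0) → deadlocked
  t11 = 0 | 0 → deadlocked
Partition-refinement fixed point:
  B0 = {s0, t0}
  B1 = {s1, t1}
  B2 = {s2, t2}
  B3 = {s6, t6}
  B4 = {s10, s11, t10, t11}
  B5 = {s4, t4}
  B6 = {s8, s9, t8, t9}
  B7 = {s3, t3}
  B8 = {s7, t7}
  B9 = {s5, t5}
s0 ∈ B0, t0 ∈ B0 → same block
Bisimilar ⇒ trace-equivalent.

trace-equivalent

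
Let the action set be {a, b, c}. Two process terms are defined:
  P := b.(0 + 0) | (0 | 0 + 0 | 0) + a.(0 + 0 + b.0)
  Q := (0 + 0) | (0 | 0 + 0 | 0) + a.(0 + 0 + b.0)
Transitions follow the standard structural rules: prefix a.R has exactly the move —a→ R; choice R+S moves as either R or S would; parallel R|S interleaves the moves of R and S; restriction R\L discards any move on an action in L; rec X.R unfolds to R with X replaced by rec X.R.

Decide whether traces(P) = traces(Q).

Reachable graph of P (4 states):
  m0 = b.(0 + 0) | (0 | 0 + 0 | 0) + a.(0 + 0 + b.0) ⊢ —a→ m1, —b→ m2
  m1 = 0 + 0 + b.0 ⊢ —b→ m3
  m2 = (0 + 0) | (0 | 0 + 0 | 0) ⊢ ∅
  m3 = 0 ⊢ ∅
Reachable graph of Q (3 states):
  n0 = (0 + 0) | (0 | 0 + 0 | 0) + a.(0 + 0 + b.0) ⊢ —a→ n1
  n1 = 0 + 0 + b.0 ⊢ —b→ n2
  n2 = 0 ⊢ ∅
Run σ = ⟨b⟩ on P: start {m0}
  [1] b ⇒ {m2}
  P completes σ.
Run σ = ⟨b⟩ on Q: start {n0}
  [1] b ⇒ ∅ (Q stuck)

traces(P) ≠ traces(Q) — witness ⟨b⟩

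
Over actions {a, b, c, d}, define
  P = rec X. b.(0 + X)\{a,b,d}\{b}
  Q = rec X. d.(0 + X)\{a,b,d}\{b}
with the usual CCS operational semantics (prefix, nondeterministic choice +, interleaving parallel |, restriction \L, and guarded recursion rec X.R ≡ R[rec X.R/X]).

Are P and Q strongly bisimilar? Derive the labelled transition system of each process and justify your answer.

LTS(P): 2 reachable states
  p0 = rec X. b.(0 + X)\{a,b,d}\{b} :: --b--▸ p1
  p1 = (0 + (rec X. b.(0 + X)\{a,b,d}\{b}))\{a,b,d}\{b} :: ·
LTS(Q): 2 reachable states
  q0 = rec X. d.(0 + X)\{a,b,d}\{b} :: --d--▸ q1
  q1 = (0 + (rec X. d.(0 + X)\{a,b,d}\{b}))\{a,b,d}\{b} :: ·
Partition-refinement fixed point:
  B0 = {p0}
  B1 = {p1, q1}
  B2 = {q0}
p0 ∈ B0, q0 ∈ B2 → different blocks

not bisimilar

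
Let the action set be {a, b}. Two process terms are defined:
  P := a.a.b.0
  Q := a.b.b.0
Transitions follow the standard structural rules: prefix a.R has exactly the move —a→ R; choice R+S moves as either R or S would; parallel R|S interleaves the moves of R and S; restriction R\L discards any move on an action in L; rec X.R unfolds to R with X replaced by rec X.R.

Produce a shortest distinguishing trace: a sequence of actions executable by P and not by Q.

LTS(P): 4 reachable states
  m0 = a.a.b.0 :: -a-> m1
  m1 = a.b.0 :: -a-> m2
  m2 = b.0 :: -b-> m3
  m3 = 0 :: (no moves)
LTS(Q): 4 reachable states
  n0 = a.b.b.0 :: -a-> n1
  n1 = b.b.0 :: -b-> n2
  n2 = b.0 :: -b-> n3
  n3 = 0 :: (no moves)
Trace ⟨aa⟩ through P, begin at {m0}:
  after a @ step 1: {m1}
  after a @ step 2: {m2}
  P completes σ.
Trace ⟨aa⟩ through Q, begin at {n0}:
  after a @ step 1: {n1}
  after a @ step 2: ∅  — Q cannot continue

aa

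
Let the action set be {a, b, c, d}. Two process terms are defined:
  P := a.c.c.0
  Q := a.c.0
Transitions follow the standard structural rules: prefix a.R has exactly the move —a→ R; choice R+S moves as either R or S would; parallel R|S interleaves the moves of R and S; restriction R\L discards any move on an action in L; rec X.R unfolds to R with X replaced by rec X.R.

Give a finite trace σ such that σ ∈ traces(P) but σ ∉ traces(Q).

acc

LTS(P): 4 reachable states
  s0 = a.c.c.0 → --a--▸ s1
  s1 = c.c.0 → --c--▸ s2
  s2 = c.0 → --c--▸ s3
  s3 = 0 → ∅
LTS(Q): 3 reachable states
  t0 = a.c.0 → --a--▸ t1
  t1 = c.0 → --c--▸ t2
  t2 = 0 → ∅
Run σ = ⟨acc⟩ on P: start {s0}
  after a @ step 1: {s1}
  after c @ step 2: {s2}
  after c @ step 3: {s3}
  — P admits the full trace.
Run σ = ⟨acc⟩ on Q: start {t0}
  after a @ step 1: {t1}
  after c @ step 2: {t2}
  after c @ step 3: no successor for Q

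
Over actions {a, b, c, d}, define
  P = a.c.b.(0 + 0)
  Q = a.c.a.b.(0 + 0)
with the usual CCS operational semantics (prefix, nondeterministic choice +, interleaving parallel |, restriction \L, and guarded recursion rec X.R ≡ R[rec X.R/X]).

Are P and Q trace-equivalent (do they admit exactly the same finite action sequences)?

traces(P) ≠ traces(Q) — witness ⟨acb⟩

P's transition system — 4 states:
  s0 = a.c.b.(0 + 0) :: ··a··> s1
  s1 = c.b.(0 + 0) :: ··c··> s2
  s2 = b.(0 + 0) :: ··b··> s3
  s3 = 0 + 0 :: deadlocked
Q's transition system — 5 states:
  t0 = a.c.a.b.(0 + 0) :: ··a··> t1
  t1 = c.a.b.(0 + 0) :: ··c··> t2
  t2 = a.b.(0 + 0) :: ··a··> t3
  t3 = b.(0 + 0) :: ··b··> t4
  t4 = 0 + 0 :: deadlocked
Run σ = ⟨acb⟩ on P: start {s0}
  [1] a ⇒ {s1}
  [2] c ⇒ {s2}
  [3] b ⇒ {s3}
  ✓ P
Run σ = ⟨acb⟩ on Q: start {t0}
  [1] a ⇒ {t1}
  [2] c ⇒ {t2}
  [3] b ⇒ ∅  — Q cannot continue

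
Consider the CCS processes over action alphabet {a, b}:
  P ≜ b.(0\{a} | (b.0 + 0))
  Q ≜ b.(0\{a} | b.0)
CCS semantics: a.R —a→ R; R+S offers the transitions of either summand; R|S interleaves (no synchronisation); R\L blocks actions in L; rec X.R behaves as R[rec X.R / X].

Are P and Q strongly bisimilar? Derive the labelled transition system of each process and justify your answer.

P's transition system — 3 states:
  p0 = b.(0\{a} | (b.0 + 0)) :: =b=> p1
  p1 = 0\{a} | (b.0 + 0) :: =b=> p2
  p2 = 0\{a} | 0 :: ∅
Q's transition system — 3 states:
  q0 = b.(0\{a} | b.0) :: =b=> q1
  q1 = 0\{a} | b.0 :: =b=> q2
  q2 = 0\{a} | 0 :: ∅
Coarsest stable partition (strong bisimilarity classes):
  B0 = {p0, q0}
  B1 = {p1, q1}
  B2 = {p2, q2}
p0 ∈ B0, q0 ∈ B0 → same block

P ~ Q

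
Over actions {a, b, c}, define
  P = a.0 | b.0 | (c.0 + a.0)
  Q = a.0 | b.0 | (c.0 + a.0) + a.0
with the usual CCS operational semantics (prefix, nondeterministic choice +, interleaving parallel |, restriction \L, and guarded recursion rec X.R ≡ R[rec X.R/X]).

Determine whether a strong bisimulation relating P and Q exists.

P's transition system — 8 states:
  m0 = a.0 | b.0 | (c.0 + a.0) :: —a→ m1, —a→ m2, —b→ m3, —c→ m2
  m1 = 0 | b.0 | (c.0 + a.0) :: —a→ m4, —b→ m5, —c→ m4
  m2 = a.0 | b.0 | 0 :: —a→ m4, —b→ m6
  m3 = a.0 | 0 | (c.0 + a.0) :: —a→ m5, —a→ m6, —c→ m6
  m4 = 0 | b.0 | 0 :: —b→ m7
  m5 = 0 | 0 | (c.0 + a.0) :: —a→ m7, —c→ m7
  m6 = a.0 | 0 | 0 :: —a→ m7
  m7 = 0 | 0 | 0 :: stopped
Q's transition system — 9 states:
  n0 = a.0 | b.0 | (c.0 + a.0) + a.0 :: —a→ n1, —a→ n2, —a→ n3, —b→ n4, —c→ n3
  n1 = 0 :: stopped
  n2 = 0 | b.0 | (c.0 + a.0) :: —a→ n5, —b→ n6, —c→ n5
  n3 = a.0 | b.0 | 0 :: —a→ n5, —b→ n7
  n4 = a.0 | 0 | (c.0 + a.0) :: —a→ n6, —a→ n7, —c→ n7
  n5 = 0 | b.0 | 0 :: —b→ n8
  n6 = 0 | 0 | (c.0 + a.0) :: —a→ n8, —c→ n8
  n7 = a.0 | 0 | 0 :: —a→ n8
  n8 = 0 | 0 | 0 :: stopped
Coarsest stable partition (strong bisimilarity classes):
  B0 = {m0}
  B1 = {m1, n2}
  B2 = {m4, n5}
  B3 = {m7, n1, n8}
  B4 = {m5, n6}
  B5 = {m3, n4}
  B6 = {m6, n7}
  B7 = {m2, n3}
  B8 = {n0}
m0 ∈ B0, n0 ∈ B8 → different blocks

NO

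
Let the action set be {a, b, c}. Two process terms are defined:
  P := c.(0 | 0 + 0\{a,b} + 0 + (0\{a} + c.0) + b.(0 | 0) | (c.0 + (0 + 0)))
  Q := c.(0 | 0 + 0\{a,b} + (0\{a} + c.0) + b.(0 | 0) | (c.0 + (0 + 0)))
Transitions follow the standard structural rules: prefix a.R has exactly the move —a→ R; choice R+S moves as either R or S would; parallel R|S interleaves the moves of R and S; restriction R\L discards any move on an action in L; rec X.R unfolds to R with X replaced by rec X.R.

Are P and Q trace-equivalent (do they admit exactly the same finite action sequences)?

LTS(P): 6 reachable states
  s0 = c.(0 | 0 + 0\{a,b} + 0 + (0\{a} + c.0) + b.(0 | 0) | (c.0 + (0 + 0))) | —c→ s1
  s1 = 0 | 0 + 0\{a,b} + 0 + (0\{a} + c.0) + b.(0 | 0) | (c.0 + (0 + 0)) | —b→ s2, —c→ s3, —c→ s4
  s2 = 0 | 0 | (c.0 + (0 + 0)) | —c→ s5
  s3 = 0 | ·
  s4 = b.(0 | 0) | 0 | —b→ s5
  s5 = 0 | 0 | 0 | ·
LTS(Q): 6 reachable states
  t0 = c.(0 | 0 + 0\{a,b} + (0\{a} + c.0) + b.(0 | 0) | (c.0 + (0 + 0))) | —c→ t1
  t1 = 0 | 0 + 0\{a,b} + (0\{a} + c.0) + b.(0 | 0) | (c.0 + (0 + 0)) | —b→ t2, —c→ t3, —c→ t4
  t2 = 0 | 0 | (c.0 + (0 + 0)) | —c→ t5
  t3 = 0 | ·
  t4 = b.(0 | 0) | 0 | —b→ t5
  t5 = 0 | 0 | 0 | ·
Bisimilarity quotient blocks:
  B0 = {s0, t0}
  B1 = {s1, t1}
  B2 = {s2, t2}
  B3 = {s3, s5, t3, t5}
  B4 = {s4, t4}
s0 ∈ B0, t0 ∈ B0 → same block
Bisimilar ⇒ trace-equivalent.

YES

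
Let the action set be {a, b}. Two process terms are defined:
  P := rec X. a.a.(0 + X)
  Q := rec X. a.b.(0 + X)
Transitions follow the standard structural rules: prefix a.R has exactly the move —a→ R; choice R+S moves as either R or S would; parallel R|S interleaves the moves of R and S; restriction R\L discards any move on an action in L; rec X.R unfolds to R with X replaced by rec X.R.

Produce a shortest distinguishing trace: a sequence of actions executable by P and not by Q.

aa

Reachable graph of P (3 states):
  u0 = rec X. a.a.(0 + X) | --a--▸ u1
  u1 = a.(0 + (rec X. a.a.(0 + X))) | --a--▸ u2
  u2 = 0 + (rec X. a.a.(0 + X)) | --a--▸ u1
Reachable graph of Q (3 states):
  v0 = rec X. a.b.(0 + X) | --a--▸ v1
  v1 = b.(0 + (rec X. a.b.(0 + X))) | --b--▸ v2
  v2 = 0 + (rec X. a.b.(0 + X)) | --a--▸ v1
Trace ⟨aa⟩ through P, begin at {u0}:
  after a @ step 1: {u1}
  after a @ step 2: {u2}
  — P admits the full trace.
Trace ⟨aa⟩ through Q, begin at {v0}:
  after a @ step 1: {v1}
  after a @ step 2: no successor for Q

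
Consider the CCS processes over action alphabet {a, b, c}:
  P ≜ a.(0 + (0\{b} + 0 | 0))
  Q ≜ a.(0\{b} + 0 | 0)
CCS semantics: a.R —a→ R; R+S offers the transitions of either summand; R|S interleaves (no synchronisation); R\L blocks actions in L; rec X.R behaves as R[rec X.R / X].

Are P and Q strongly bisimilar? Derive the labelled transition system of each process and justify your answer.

LTS(P): 2 reachable states
  m0 = a.(0 + (0\{b} + 0 | 0)) has moves --a--▸ m1
  m1 = 0 + (0\{b} + 0 | 0) has moves (no moves)
LTS(Q): 2 reachable states
  n0 = a.(0\{b} + 0 | 0) has moves --a--▸ n1
  n1 = 0\{b} + 0 | 0 has moves (no moves)
Coarsest stable partition (strong bisimilarity classes):
  B0 = {m0, n0}
  B1 = {m1, n1}
m0 ∈ B0, n0 ∈ B0 → same block

bisimilar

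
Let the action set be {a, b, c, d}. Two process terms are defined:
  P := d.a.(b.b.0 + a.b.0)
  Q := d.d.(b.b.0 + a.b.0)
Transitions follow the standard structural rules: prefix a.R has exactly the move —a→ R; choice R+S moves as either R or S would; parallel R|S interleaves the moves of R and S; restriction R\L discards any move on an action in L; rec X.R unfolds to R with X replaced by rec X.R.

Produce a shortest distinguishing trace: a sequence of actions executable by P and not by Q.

Reachable graph of P (5 states):
  m0 = d.a.(b.b.0 + a.b.0) | =d=> m1
  m1 = a.(b.b.0 + a.b.0) | =a=> m2
  m2 = b.b.0 + a.b.0 | =a=> m3, =b=> m3
  m3 = b.0 | =b=> m4
  m4 = 0 | (no moves)
Reachable graph of Q (5 states):
  n0 = d.d.(b.b.0 + a.b.0) | =d=> n1
  n1 = d.(b.b.0 + a.b.0) | =d=> n2
  n2 = b.b.0 + a.b.0 | =a=> n3, =b=> n3
  n3 = b.0 | =b=> n4
  n4 = 0 | (no moves)
Trace ⟨da⟩ through P, begin at {m0}:
  step 1 (d): {m1}
  step 2 (a): {m2}
  ✓ P
Trace ⟨da⟩ through Q, begin at {n0}:
  step 1 (d): {n1}
  step 2 (a): no successor for Q

da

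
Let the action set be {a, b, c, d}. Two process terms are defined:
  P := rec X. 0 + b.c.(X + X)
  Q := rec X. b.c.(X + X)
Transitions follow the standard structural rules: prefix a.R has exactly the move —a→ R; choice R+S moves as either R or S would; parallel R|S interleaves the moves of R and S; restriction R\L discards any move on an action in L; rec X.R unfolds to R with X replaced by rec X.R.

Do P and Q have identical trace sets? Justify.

trace-equivalent

Reachable graph of P (3 states):
  u0 = rec X. 0 + b.c.(X + X) ⊢ —b→ u1
  u1 = c.((rec X. 0 + b.c.(X + X)) + (rec X. 0 + b.c.(X + X))) ⊢ —c→ u2
  u2 = (rec X. 0 + b.c.(X + X)) + (rec X. 0 + b.c.(X + X)) ⊢ —b→ u1
Reachable graph of Q (3 states):
  v0 = rec X. b.c.(X + X) ⊢ —b→ v1
  v1 = c.((rec X. b.c.(X + X)) + (rec X. b.c.(X + X))) ⊢ —c→ v2
  v2 = (rec X. b.c.(X + X)) + (rec X. b.c.(X + X)) ⊢ —b→ v1
Coarsest stable partition (strong bisimilarity classes):
  B0 = {u0, u2, v0, v2}
  B1 = {u1, v1}
u0 ∈ B0, v0 ∈ B0 → same block
Bisimilar ⇒ trace-equivalent.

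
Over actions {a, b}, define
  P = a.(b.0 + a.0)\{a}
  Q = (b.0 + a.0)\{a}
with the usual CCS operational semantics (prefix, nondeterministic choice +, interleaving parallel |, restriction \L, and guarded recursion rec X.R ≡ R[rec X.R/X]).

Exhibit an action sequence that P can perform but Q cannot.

a

P's transition system — 3 states:
  m0 = a.(b.0 + a.0)\{a} :: -a-> m1
  m1 = (b.0 + a.0)\{a} :: -b-> m2
  m2 = 0\{a} :: (no moves)
Q's transition system — 2 states:
  n0 = (b.0 + a.0)\{a} :: -b-> n1
  n1 = 0\{a} :: (no moves)
Trace ⟨a⟩ through P, begin at {m0}:
  [1] a ⇒ {m1}
  P completes σ.
Trace ⟨a⟩ through Q, begin at {n0}:
  [1] a ⇒ ∅  — Q cannot continue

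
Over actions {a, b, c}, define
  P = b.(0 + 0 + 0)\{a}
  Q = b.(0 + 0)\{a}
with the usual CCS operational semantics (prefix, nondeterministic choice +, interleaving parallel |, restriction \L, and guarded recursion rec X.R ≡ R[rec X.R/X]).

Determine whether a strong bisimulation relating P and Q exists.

YES

P's transition system — 2 states:
  u0 = b.(0 + 0 + 0)\{a} → =b=> u1
  u1 = (0 + 0 + 0)\{a} → stopped
Q's transition system — 2 states:
  v0 = b.(0 + 0)\{a} → =b=> v1
  v1 = (0 + 0)\{a} → stopped
Bisimilarity quotient blocks:
  B0 = {u0, v0}
  B1 = {u1, v1}
u0 ∈ B0, v0 ∈ B0 → same block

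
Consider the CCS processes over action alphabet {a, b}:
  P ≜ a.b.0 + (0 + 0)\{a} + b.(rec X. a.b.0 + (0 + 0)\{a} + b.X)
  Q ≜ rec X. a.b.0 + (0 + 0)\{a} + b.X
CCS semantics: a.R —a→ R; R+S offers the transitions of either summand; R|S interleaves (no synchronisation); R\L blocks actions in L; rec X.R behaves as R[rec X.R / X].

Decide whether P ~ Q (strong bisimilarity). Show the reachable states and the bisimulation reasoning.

YES

P's transition system — 4 states:
  p0 = a.b.0 + (0 + 0)\{a} + b.(rec X. a.b.0 + (0 + 0)\{a} + b.X) :: —a→ p1, —b→ p2
  p1 = b.0 :: —b→ p3
  p2 = rec X. a.b.0 + (0 + 0)\{a} + b.X :: —a→ p1, —b→ p2
  p3 = 0 :: ∅
Q's transition system — 3 states:
  q0 = rec X. a.b.0 + (0 + 0)\{a} + b.X :: —a→ q1, —b→ q0
  q1 = b.0 :: —b→ q2
  q2 = 0 :: ∅
Partition-refinement fixed point:
  B0 = {p0, p2, q0}
  B1 = {p1, q1}
  B2 = {p3, q2}
p0 ∈ B0, q0 ∈ B0 → same block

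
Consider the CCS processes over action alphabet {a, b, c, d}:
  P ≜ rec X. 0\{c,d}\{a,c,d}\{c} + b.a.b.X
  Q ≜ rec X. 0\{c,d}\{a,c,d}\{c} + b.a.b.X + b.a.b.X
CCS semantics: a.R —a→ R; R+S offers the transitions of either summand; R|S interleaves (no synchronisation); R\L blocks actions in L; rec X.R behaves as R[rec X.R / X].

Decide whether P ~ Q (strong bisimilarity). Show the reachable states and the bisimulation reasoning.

YES

P's transition system — 3 states:
  p0 = rec X. 0\{c,d}\{a,c,d}\{c} + b.a.b.X :: --b--▸ p1
  p1 = a.b.(rec X. 0\{c,d}\{a,c,d}\{c} + b.a.b.X) :: --a--▸ p2
  p2 = b.(rec X. 0\{c,d}\{a,c,d}\{c} + b.a.b.X) :: --b--▸ p0
Q's transition system — 3 states:
  q0 = rec X. 0\{c,d}\{a,c,d}\{c} + b.a.b.X + b.a.b.X :: --b--▸ q1
  q1 = a.b.(rec X. 0\{c,d}\{a,c,d}\{c} + b.a.b.X + b.a.b.X) :: --a--▸ q2
  q2 = b.(rec X. 0\{c,d}\{a,c,d}\{c} + b.a.b.X + b.a.b.X) :: --b--▸ q0
Bisimilarity quotient blocks:
  B0 = {p0, q0}
  B1 = {p1, q1}
  B2 = {p2, q2}
p0 ∈ B0, q0 ∈ B0 → same block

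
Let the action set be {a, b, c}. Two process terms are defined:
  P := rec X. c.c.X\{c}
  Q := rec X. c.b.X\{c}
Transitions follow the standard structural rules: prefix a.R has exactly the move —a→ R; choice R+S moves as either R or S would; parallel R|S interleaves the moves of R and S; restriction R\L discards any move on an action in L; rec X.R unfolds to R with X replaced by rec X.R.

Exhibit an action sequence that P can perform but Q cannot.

P's transition system — 3 states:
  s0 = rec X. c.c.X\{c} has moves -c-> s1
  s1 = c.(rec X. c.c.X\{c})\{c} has moves -c-> s2
  s2 = (rec X. c.c.X\{c})\{c} has moves deadlocked
Q's transition system — 3 states:
  t0 = rec X. c.b.X\{c} has moves -c-> t1
  t1 = b.(rec X. c.b.X\{c})\{c} has moves -b-> t2
  t2 = (rec X. c.b.X\{c})\{c} has moves deadlocked
Executing cc from P (initial set {s0}):
  step 1 (c): {s1}
  step 2 (c): {s2}
  ✓ P
Executing cc from Q (initial set {t0}):
  step 1 (c): {t1}
  step 2 (c): no successor for Q

cc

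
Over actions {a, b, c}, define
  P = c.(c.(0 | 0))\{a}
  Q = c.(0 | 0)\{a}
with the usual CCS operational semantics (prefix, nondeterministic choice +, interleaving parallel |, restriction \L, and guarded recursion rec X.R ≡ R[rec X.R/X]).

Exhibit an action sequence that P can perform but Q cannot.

cc

P's transition system — 3 states:
  p0 = c.(c.(0 | 0))\{a} has moves -c-> p1
  p1 = (c.(0 | 0))\{a} has moves -c-> p2
  p2 = (0 | 0)\{a} has moves (no moves)
Q's transition system — 2 states:
  q0 = c.(0 | 0)\{a} has moves -c-> q1
  q1 = (0 | 0)\{a} has moves (no moves)
Executing cc from P (initial set {p0}):
  step 1 (c): {p1}
  step 2 (c): {p2}
  P completes σ.
Executing cc from Q (initial set {q0}):
  step 1 (c): {q1}
  step 2 (c): ∅  — Q cannot continue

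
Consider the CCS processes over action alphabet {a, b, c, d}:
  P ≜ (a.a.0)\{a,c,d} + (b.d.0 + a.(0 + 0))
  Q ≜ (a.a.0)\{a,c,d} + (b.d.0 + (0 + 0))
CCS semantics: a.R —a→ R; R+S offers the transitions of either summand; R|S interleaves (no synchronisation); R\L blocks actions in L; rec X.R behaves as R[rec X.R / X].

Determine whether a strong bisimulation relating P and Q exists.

LTS(P): 4 reachable states
  u0 = (a.a.0)\{a,c,d} + (b.d.0 + a.(0 + 0)) ⊢ ··a··> u1, ··b··> u2
  u1 = 0 + 0 ⊢ deadlocked
  u2 = d.0 ⊢ ··d··> u3
  u3 = 0 ⊢ deadlocked
LTS(Q): 3 reachable states
  v0 = (a.a.0)\{a,c,d} + (b.d.0 + (0 + 0)) ⊢ ··b··> v1
  v1 = d.0 ⊢ ··d··> v2
  v2 = 0 ⊢ deadlocked
Bisimilarity quotient blocks:
  B0 = {u0}
  B1 = {u1, u3, v2}
  B2 = {u2, v1}
  B3 = {v0}
u0 ∈ B0, v0 ∈ B3 → different blocks

NO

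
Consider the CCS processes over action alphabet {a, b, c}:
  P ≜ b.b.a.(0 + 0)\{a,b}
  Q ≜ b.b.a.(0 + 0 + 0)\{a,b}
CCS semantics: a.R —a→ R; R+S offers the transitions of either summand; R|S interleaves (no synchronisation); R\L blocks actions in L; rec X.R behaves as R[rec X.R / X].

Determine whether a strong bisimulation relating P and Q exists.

YES

P's transition system — 4 states:
  u0 = b.b.a.(0 + 0)\{a,b} ⊢ =b=> u1
  u1 = b.a.(0 + 0)\{a,b} ⊢ =b=> u2
  u2 = a.(0 + 0)\{a,b} ⊢ =a=> u3
  u3 = (0 + 0)\{a,b} ⊢ ·
Q's transition system — 4 states:
  v0 = b.b.a.(0 + 0 + 0)\{a,b} ⊢ =b=> v1
  v1 = b.a.(0 + 0 + 0)\{a,b} ⊢ =b=> v2
  v2 = a.(0 + 0 + 0)\{a,b} ⊢ =a=> v3
  v3 = (0 + 0 + 0)\{a,b} ⊢ ·
Coarsest stable partition (strong bisimilarity classes):
  B0 = {u0, v0}
  B1 = {u1, v1}
  B2 = {u2, v2}
  B3 = {u3, v3}
u0 ∈ B0, v0 ∈ B0 → same block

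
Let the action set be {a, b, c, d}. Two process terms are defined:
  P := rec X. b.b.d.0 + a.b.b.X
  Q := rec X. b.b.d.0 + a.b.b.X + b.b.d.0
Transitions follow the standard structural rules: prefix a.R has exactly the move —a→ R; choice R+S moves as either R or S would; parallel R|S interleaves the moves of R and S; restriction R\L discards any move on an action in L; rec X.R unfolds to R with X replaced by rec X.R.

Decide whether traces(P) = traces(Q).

YES

Reachable graph of P (6 states):
  p0 = rec X. b.b.d.0 + a.b.b.X → -a-> p1, -b-> p2
  p1 = b.b.(rec X. b.b.d.0 + a.b.b.X) → -b-> p3
  p2 = b.d.0 → -b-> p4
  p3 = b.(rec X. b.b.d.0 + a.b.b.X) → -b-> p0
  p4 = d.0 → -d-> p5
  p5 = 0 → ∅
Reachable graph of Q (6 states):
  q0 = rec X. b.b.d.0 + a.b.b.X + b.b.d.0 → -a-> q1, -b-> q2
  q1 = b.b.(rec X. b.b.d.0 + a.b.b.X + b.b.d.0) → -b-> q3
  q2 = b.d.0 → -b-> q4
  q3 = b.(rec X. b.b.d.0 + a.b.b.X + b.b.d.0) → -b-> q0
  q4 = d.0 → -d-> q5
  q5 = 0 → ∅
Bisimilarity quotient blocks:
  B0 = {p0, q0}
  B1 = {p1, q1}
  B2 = {p3, q3}
  B3 = {p2, q2}
  B4 = {p4, q4}
  B5 = {p5, q5}
p0 ∈ B0, q0 ∈ B0 → same block
Bisimilar ⇒ trace-equivalent.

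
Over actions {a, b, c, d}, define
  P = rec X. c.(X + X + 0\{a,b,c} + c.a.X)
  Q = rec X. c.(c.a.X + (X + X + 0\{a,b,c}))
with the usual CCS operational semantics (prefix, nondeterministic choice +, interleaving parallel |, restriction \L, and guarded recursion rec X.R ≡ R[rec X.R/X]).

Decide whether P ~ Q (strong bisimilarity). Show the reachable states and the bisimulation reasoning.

P ~ Q

P's transition system — 3 states:
  p0 = rec X. c.(X + X + 0\{a,b,c} + c.a.X) | =c=> p1
  p1 = (rec X. c.(X + X + 0\{a,b,c} + c.a.X)) + (rec X. c.(X + X + 0\{a,b,c} + c.a.X)) + 0\{a,b,c} + c.a.(rec X. c.(X + X + 0\{a,b,c} + c.a.X)) | =c=> p1, =c=> p2
  p2 = a.(rec X. c.(X + X + 0\{a,b,c} + c.a.X)) | =a=> p0
Q's transition system — 3 states:
  q0 = rec X. c.(c.a.X + (X + X + 0\{a,b,c})) | =c=> q1
  q1 = c.a.(rec X. c.(c.a.X + (X + X + 0\{a,b,c}))) + ((rec X. c.(c.a.X + (X + X + 0\{a,b,c}))) + (rec X. c.(c.a.X + (X + X + 0\{a,b,c}))) + 0\{a,b,c}) | =c=> q1, =c=> q2
  q2 = a.(rec X. c.(c.a.X + (X + X + 0\{a,b,c}))) | =a=> q0
Coarsest stable partition (strong bisimilarity classes):
  B0 = {p0, q0}
  B1 = {p1, q1}
  B2 = {p2, q2}
p0 ∈ B0, q0 ∈ B0 → same block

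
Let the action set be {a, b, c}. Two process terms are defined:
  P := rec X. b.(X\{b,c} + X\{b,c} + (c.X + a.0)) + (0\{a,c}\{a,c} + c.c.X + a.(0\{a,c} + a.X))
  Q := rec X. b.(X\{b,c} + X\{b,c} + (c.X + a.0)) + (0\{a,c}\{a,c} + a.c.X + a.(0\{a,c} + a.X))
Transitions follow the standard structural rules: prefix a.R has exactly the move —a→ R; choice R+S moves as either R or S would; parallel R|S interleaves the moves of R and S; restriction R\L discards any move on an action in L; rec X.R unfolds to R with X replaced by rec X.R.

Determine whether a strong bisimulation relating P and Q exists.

Reachable graph of P (7 states):
  m0 = rec X. b.(X\{b,c} + X\{b,c} + (c.X + a.0)) + (0\{a,c}\{a,c} + c.c.X + a.(0\{a,c} + a.X)) | -a-> m1, -b-> m2, -c-> m3
  m1 = 0\{a,c} + a.(rec X. b.(X\{b,c} + X\{b,c} + (c.X + a.0)) + (0\{a,c}\{a,c} + c.c.X + a.(0\{a,c} + a.X))) | -a-> m0
  m2 = (rec X. b.(X\{b,c} + X\{b,c} + (c.X + a.0)) + (0\{a,c}\{a,c} + c.c.X + a.(0\{a,c} + a.X)))\{b,c} + (rec X. b.(X\{b,c} + X\{b,c} + (c.X + a.0)) + (0\{a,c}\{a,c} + c.c.X + a.(0\{a,c} + a.X)))\{b,c} + (c.(rec X. b.(X\{b,c} + X\{b,c} + (c.X + a.0)) + (0\{a,c}\{a,c} + c.c.X + a.(0\{a,c} + a.X))) + a.0) | -a-> m4, -a-> m5, -c-> m0
  m3 = c.(rec X. b.(X\{b,c} + X\{b,c} + (c.X + a.0)) + (0\{a,c}\{a,c} + c.c.X + a.(0\{a,c} + a.X))) | -c-> m0
  m4 = (0\{a,c} + a.(rec X. b.(X\{b,c} + X\{b,c} + (c.X + a.0)) + (0\{a,c}\{a,c} + c.c.X + a.(0\{a,c} + a.X))))\{b,c} | -a-> m6
  m5 = 0 | stopped
  m6 = (rec X. b.(X\{b,c} + X\{b,c} + (c.X + a.0)) + (0\{a,c}\{a,c} + c.c.X + a.(0\{a,c} + a.X)))\{b,c} | -a-> m4
Reachable graph of Q (8 states):
  n0 = rec X. b.(X\{b,c} + X\{b,c} + (c.X + a.0)) + (0\{a,c}\{a,c} + a.c.X + a.(0\{a,c} + a.X)) | -a-> n1, -a-> n2, -b-> n3
  n1 = 0\{a,c} + a.(rec X. b.(X\{b,c} + X\{b,c} + (c.X + a.0)) + (0\{a,c}\{a,c} + a.c.X + a.(0\{a,c} + a.X))) | -a-> n0
  n2 = c.(rec X. b.(X\{b,c} + X\{b,c} + (c.X + a.0)) + (0\{a,c}\{a,c} + a.c.X + a.(0\{a,c} + a.X))) | -c-> n0
  n3 = (rec X. b.(X\{b,c} + X\{b,c} + (c.X + a.0)) + (0\{a,c}\{a,c} + a.c.X + a.(0\{a,c} + a.X)))\{b,c} + (rec X. b.(X\{b,c} + X\{b,c} + (c.X + a.0)) + (0\{a,c}\{a,c} + a.c.X + a.(0\{a,c} + a.X)))\{b,c} + (c.(rec X. b.(X\{b,c} + X\{b,c} + (c.X + a.0)) + (0\{a,c}\{a,c} + a.c.X + a.(0\{a,c} + a.X))) + a.0) | -a-> n4, -a-> n5, -a-> n6, -c-> n0
  n4 = (0\{a,c} + a.(rec X. b.(X\{b,c} + X\{b,c} + (c.X + a.0)) + (0\{a,c}\{a,c} + a.c.X + a.(0\{a,c} + a.X))))\{b,c} | -a-> n7
  n5 = (c.(rec X. b.(X\{b,c} + X\{b,c} + (c.X + a.0)) + (0\{a,c}\{a,c} + a.c.X + a.(0\{a,c} + a.X))))\{b,c} | stopped
  n6 = 0 | stopped
  n7 = (rec X. b.(X\{b,c} + X\{b,c} + (c.X + a.0)) + (0\{a,c}\{a,c} + a.c.X + a.(0\{a,c} + a.X)))\{b,c} | -a-> n4, -a-> n5
Partition-refinement fixed point:
  B0 = {m0}
  B1 = {m3}
  B2 = {m1}
  B3 = {m2}
  B4 = {m5, n5, n6}
  B5 = {m4, m6}
  B6 = {n0}
  B7 = {n1}
  B8 = {n3}
  B9 = {n4}
  B10 = {n7}
  B11 = {n2}
m0 ∈ B0, n0 ∈ B6 → different blocks

NO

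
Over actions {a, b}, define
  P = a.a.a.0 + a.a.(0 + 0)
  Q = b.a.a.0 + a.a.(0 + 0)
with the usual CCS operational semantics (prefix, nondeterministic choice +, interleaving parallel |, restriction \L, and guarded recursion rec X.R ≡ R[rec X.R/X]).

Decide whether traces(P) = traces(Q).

LTS(P): 6 reachable states
  p0 = a.a.a.0 + a.a.(0 + 0) → -a-> p1, -a-> p2
  p1 = a.(0 + 0) → -a-> p3
  p2 = a.a.0 → -a-> p4
  p3 = 0 + 0 → ·
  p4 = a.0 → -a-> p5
  p5 = 0 → ·
LTS(Q): 6 reachable states
  q0 = b.a.a.0 + a.a.(0 + 0) → -a-> q1, -b-> q2
  q1 = a.(0 + 0) → -a-> q3
  q2 = a.a.0 → -a-> q4
  q3 = 0 + 0 → ·
  q4 = a.0 → -a-> q5
  q5 = 0 → ·
Executing aaa from P (initial set {p0}):
  [1] a ⇒ {p1, p2}
  [2] a ⇒ {p3, p4}
  [3] a ⇒ {p5}
  P completes σ.
Executing aaa from Q (initial set {q0}):
  [1] a ⇒ {q1}
  [2] a ⇒ {q3}
  [3] a ⇒ ∅ (Q stuck)

traces(P) ≠ traces(Q) — witness ⟨aaa⟩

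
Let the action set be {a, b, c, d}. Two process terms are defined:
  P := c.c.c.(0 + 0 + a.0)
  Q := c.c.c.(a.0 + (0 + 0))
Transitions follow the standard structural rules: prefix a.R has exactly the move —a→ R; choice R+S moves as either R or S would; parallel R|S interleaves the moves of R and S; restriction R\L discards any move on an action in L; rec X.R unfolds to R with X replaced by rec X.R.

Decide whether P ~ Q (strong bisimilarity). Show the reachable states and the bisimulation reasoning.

Reachable graph of P (5 states):
  u0 = c.c.c.(0 + 0 + a.0) → --c--▸ u1
  u1 = c.c.(0 + 0 + a.0) → --c--▸ u2
  u2 = c.(0 + 0 + a.0) → --c--▸ u3
  u3 = 0 + 0 + a.0 → --a--▸ u4
  u4 = 0 → ·
Reachable graph of Q (5 states):
  v0 = c.c.c.(a.0 + (0 + 0)) → --c--▸ v1
  v1 = c.c.(a.0 + (0 + 0)) → --c--▸ v2
  v2 = c.(a.0 + (0 + 0)) → --c--▸ v3
  v3 = a.0 + (0 + 0) → --a--▸ v4
  v4 = 0 → ·
Bisimilarity quotient blocks:
  B0 = {u0, v0}
  B1 = {u1, v1}
  B2 = {u2, v2}
  B3 = {u3, v3}
  B4 = {u4, v4}
u0 ∈ B0, v0 ∈ B0 → same block

P ~ Q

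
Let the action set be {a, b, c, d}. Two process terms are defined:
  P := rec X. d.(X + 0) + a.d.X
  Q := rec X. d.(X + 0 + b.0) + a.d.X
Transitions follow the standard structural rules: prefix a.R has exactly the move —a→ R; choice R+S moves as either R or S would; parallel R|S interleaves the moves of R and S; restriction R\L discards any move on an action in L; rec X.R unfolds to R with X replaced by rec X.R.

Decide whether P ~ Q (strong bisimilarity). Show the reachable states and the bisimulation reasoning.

NO

P's transition system — 3 states:
  p0 = rec X. d.(X + 0) + a.d.X → --a--▸ p1, --d--▸ p2
  p1 = d.(rec X. d.(X + 0) + a.d.X) → --d--▸ p0
  p2 = (rec X. d.(X + 0) + a.d.X) + 0 → --a--▸ p1, --d--▸ p2
Q's transition system — 4 states:
  q0 = rec X. d.(X + 0 + b.0) + a.d.X → --a--▸ q1, --d--▸ q2
  q1 = d.(rec X. d.(X + 0 + b.0) + a.d.X) → --d--▸ q0
  q2 = (rec X. d.(X + 0 + b.0) + a.d.X) + 0 + b.0 → --a--▸ q1, --b--▸ q3, --d--▸ q2
  q3 = 0 → deadlocked
Coarsest stable partition (strong bisimilarity classes):
  B0 = {p0, p2}
  B1 = {p1}
  B2 = {q0}
  B3 = {q2}
  B4 = {q1}
  B5 = {q3}
p0 ∈ B0, q0 ∈ B2 → different blocks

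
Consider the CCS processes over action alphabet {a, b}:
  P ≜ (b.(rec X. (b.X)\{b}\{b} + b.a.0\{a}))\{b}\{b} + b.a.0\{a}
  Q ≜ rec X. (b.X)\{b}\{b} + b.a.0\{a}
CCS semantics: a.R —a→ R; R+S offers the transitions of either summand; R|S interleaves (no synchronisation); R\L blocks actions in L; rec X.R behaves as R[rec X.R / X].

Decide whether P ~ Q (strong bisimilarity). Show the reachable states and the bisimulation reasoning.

P ~ Q

LTS(P): 3 reachable states
  u0 = (b.(rec X. (b.X)\{b}\{b} + b.a.0\{a}))\{b}\{b} + b.a.0\{a} → —b→ u1
  u1 = a.0\{a} → —a→ u2
  u2 = 0\{a} → (no moves)
LTS(Q): 3 reachable states
  v0 = rec X. (b.X)\{b}\{b} + b.a.0\{a} → —b→ v1
  v1 = a.0\{a} → —a→ v2
  v2 = 0\{a} → (no moves)
Partition-refinement fixed point:
  B0 = {u0, v0}
  B1 = {u1, v1}
  B2 = {u2, v2}
u0 ∈ B0, v0 ∈ B0 → same block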